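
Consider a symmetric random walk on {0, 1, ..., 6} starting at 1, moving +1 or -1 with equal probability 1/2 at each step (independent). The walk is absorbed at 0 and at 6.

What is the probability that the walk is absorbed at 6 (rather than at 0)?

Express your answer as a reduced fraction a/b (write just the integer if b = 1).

Answer: 1/6

Derivation:
Symmetric walk (p = 1/2): the harmonic-function argument gives P(hit 6 before 0 | start at 1) = a/N.
P = 1/6 = 1/6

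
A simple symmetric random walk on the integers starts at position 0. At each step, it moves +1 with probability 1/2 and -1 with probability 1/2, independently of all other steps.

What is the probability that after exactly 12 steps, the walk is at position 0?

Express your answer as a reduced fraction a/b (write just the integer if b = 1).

To return to 0 after 12 steps: need exactly 6 steps of +1 and 6 of -1.
Favorable paths: C(12,6) = 924
Total paths: 2^12 = 4096
P = 924/4096 = 231/1024

Answer: 231/1024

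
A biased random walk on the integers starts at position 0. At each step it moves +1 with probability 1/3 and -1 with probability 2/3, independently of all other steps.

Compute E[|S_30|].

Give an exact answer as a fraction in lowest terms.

S_30 takes values m ≡ 0 (mod 2) with |m| ≤ 30; P(S_30=m) = C(30,(30+m)/2) · (1/3)^((30+m)/2) · (2/3)^((30-m)/2).
Distribution: P(S=-30)=1073741824/205891132094649, P(S=-28)=5368709120/68630377364883, P(S=-26)=38923141120/68630377364883, P(S=-24)=544923975680/205891132094649, P(S=-22)=68115496960/7625597484987, P(S=-20)=177100292096/7625597484987, P(S=-18)=1106876825600/22876792454961, P(S=-16)=632501043200/7625597484987, P(S=-14)=909220249600/7625597484987, P(S=-12)=10001422745600/68630377364883, P(S=-10)=3500497960960/22876792454961, P(S=-8)=3182270873600/22876792454961, P(S=-6)=7557893324800/68630377364883, P(S=-4)=581376409600/7625597484987, P(S=-2)=352978534400/7625597484987, P(S=0)=564765655040/22876792454961, P(S=2)=88244633600/7625597484987, P(S=4)=36336025600/7625597484987, P(S=6)=118092083200/68630377364883, P(S=8)=12430745600/22876792454961, P(S=10)=3418455040/22876792454961, P(S=12)=2441753600/68630377364883, P(S=14)=55494400/7625597484987, P(S=16)=9651200/7625597484987, P(S=18)=4222400/22876792454961, P(S=20)=168896/7625597484987, P(S=22)=16240/7625597484987, P(S=24)=32480/205891132094649, P(S=26)=580/68630377364883, P(S=28)=20/68630377364883, P(S=30)=1/205891132094649
E[|S_30|] = Σ_m |m|·P(S_30=m) = 8572735215010/847288609443

Answer: 8572735215010/847288609443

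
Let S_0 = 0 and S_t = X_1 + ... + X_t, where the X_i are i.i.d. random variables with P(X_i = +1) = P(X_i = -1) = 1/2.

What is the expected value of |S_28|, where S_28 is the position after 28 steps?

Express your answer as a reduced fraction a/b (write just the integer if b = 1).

Answer: 35102025/8388608

Derivation:
S_28 takes values m ≡ 0 (mod 2) with |m| ≤ 28; P(S_28=m) = C(28,(28+m)/2)/2^28.
Total paths: 2^28 = 268435456
Distribution: P(S=-28)=1/268435456, P(S=-26)=28/268435456, P(S=-24)=378/268435456, P(S=-22)=3276/268435456, P(S=-20)=20475/268435456, P(S=-18)=98280/268435456, P(S=-16)=376740/268435456, P(S=-14)=1184040/268435456, P(S=-12)=3108105/268435456, P(S=-10)=6906900/268435456, P(S=-8)=13123110/268435456, P(S=-6)=21474180/268435456, P(S=-4)=30421755/268435456, P(S=-2)=37442160/268435456, P(S=0)=40116600/268435456, P(S=2)=37442160/268435456, P(S=4)=30421755/268435456, P(S=6)=21474180/268435456, P(S=8)=13123110/268435456, P(S=10)=6906900/268435456, P(S=12)=3108105/268435456, P(S=14)=1184040/268435456, P(S=16)=376740/268435456, P(S=18)=98280/268435456, P(S=20)=20475/268435456, P(S=22)=3276/268435456, P(S=24)=378/268435456, P(S=26)=28/268435456, P(S=28)=1/268435456
E[|S_28|] = Σ_m |m|·P(S_28=m) = 1123264800/268435456 = 35102025/8388608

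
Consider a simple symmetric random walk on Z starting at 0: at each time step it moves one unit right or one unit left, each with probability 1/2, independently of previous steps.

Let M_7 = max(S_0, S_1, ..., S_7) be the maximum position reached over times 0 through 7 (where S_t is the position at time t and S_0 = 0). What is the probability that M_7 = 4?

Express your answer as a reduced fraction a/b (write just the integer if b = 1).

Let M_7 = max(S_0,...,S_7). Use the reflection principle: for j ≥ 1, #{paths with M_7 ≥ j} = #{S_7 ≥ j} + #{S_7 ≥ j+1}.
By reflection, #{M_7 ≥ 4} = #{S_7 ≥ 4} + #{S_7 ≥ 5} = 8 + 8 = 16.
#{M_7 ≥ 5} = #{S_7 ≥ 5} + #{S_7 ≥ 6} = 8 + 1 = 9.
#{M_7 = 4} = 16 - 9 = 7.
P(M_7 = 4) = 7/128 = 7/128

Answer: 7/128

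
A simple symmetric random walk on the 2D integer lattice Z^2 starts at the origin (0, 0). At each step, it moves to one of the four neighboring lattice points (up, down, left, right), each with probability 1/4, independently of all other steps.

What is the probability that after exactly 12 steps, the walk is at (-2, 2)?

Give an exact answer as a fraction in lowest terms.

Let h be the number of horizontal steps (so 12-h are vertical). To end at (-2,2) need (h-2)/2 right-steps and ((12-h)+2)/2 up-steps.
Sum over h with 2 ≤ h ≤ 10, h ≡ 0 (mod 2), 12-h ≡ 0 (mod 2):
h=2: C(12,2)·C(2,0)·C(10,6) = 66·1·210 = 13860
h=4: C(12,4)·C(4,1)·C(8,5) = 495·4·56 = 110880
h=6: C(12,6)·C(6,2)·C(6,4) = 924·15·15 = 207900
h=8: C(12,8)·C(8,3)·C(4,3) = 495·56·4 = 110880
h=10: C(12,10)·C(10,4)·C(2,2) = 66·210·1 = 13860
Total favorable: 457380
Total paths: 4^12 = 16777216
P = 457380/16777216 = 114345/4194304

Answer: 114345/4194304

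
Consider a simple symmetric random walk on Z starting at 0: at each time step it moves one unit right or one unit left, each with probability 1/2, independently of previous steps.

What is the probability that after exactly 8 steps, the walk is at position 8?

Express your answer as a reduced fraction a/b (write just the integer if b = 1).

To reach position 8 after 8 steps: need 8 steps of +1 and 0 of -1.
Favorable paths: C(8,8) = 1
Total paths: 2^8 = 256
P = 1/256 = 1/256

Answer: 1/256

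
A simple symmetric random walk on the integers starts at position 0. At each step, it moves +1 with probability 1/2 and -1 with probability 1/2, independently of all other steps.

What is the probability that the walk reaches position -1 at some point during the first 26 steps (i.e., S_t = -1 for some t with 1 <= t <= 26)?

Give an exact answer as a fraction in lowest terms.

Count via complement. Let g(t,s) = #length-t paths at position s with S_1..S_t all ≠ -1.
g(t,s) = g(t-1,s-1) + g(t-1,s+1) for s ≠ -1; g(t,-1) = 0.
t=0: g(0,0)=1
t=1: g(1,1)=1
t=2: g(2,0)=1 g(2,2)=1
t=3: g(3,1)=2 g(3,3)=1
t=4: g(4,0)=2 g(4,2)=3 g(4,4)=1
t=5: g(5,1)=5 g(5,3)=4 g(5,5)=1
t=6: g(6,0)=5 g(6,2)=9 g(6,4)=5 g(6,6)=1
t=7: g(7,1)=14 g(7,3)=14 g(7,5)=6 g(7,7)=1
t=8: g(8,0)=14 g(8,2)=28 g(8,4)=20 g(8,6)=7 g(8,8)=1
t=9: g(9,1)=42 g(9,3)=48 g(9,5)=27 g(9,7)=8 g(9,9)=1
t=10: g(10,0)=42 g(10,2)=90 g(10,4)=75 g(10,6)=35 g(10,8)=9 g(10,10)=1
t=11: g(11,1)=132 g(11,3)=165 g(11,5)=110 g(11,7)=44 g(11,9)=10 g(11,11)=1
t=12: g(12,0)=132 g(12,2)=297 g(12,4)=275 g(12,6)=154 g(12,8)=54 g(12,10)=11 g(12,12)=1
t=13: g(13,1)=429 g(13,3)=572 g(13,5)=429 g(13,7)=208 g(13,9)=65 g(13,11)=12 g(13,13)=1
t=14: g(14,0)=429 g(14,2)=1001 g(14,4)=1001 g(14,6)=637 g(14,8)=273 g(14,10)=77 g(14,12)=13 g(14,14)=1
t=15: g(15,1)=1430 g(15,3)=2002 g(15,5)=1638 g(15,7)=910 g(15,9)=350 g(15,11)=90 g(15,13)=14 g(15,15)=1
t=16: g(16,0)=1430 g(16,2)=3432 g(16,4)=3640 g(16,6)=2548 g(16,8)=1260 g(16,10)=440 g(16,12)=104 g(16,14)=15 g(16,16)=1
t=17: g(17,1)=4862 g(17,3)=7072 g(17,5)=6188 g(17,7)=3808 g(17,9)=1700 g(17,11)=544 g(17,13)=119 g(17,15)=16 g(17,17)=1
t=18: g(18,0)=4862 g(18,2)=11934 g(18,4)=13260 g(18,6)=9996 g(18,8)=5508 g(18,10)=2244 g(18,12)=663 g(18,14)=135 g(18,16)=17 g(18,18)=1
t=19: g(19,1)=16796 g(19,3)=25194 g(19,5)=23256 g(19,7)=15504 g(19,9)=7752 g(19,11)=2907 g(19,13)=798 g(19,15)=152 g(19,17)=18 g(19,19)=1
t=20: g(20,0)=16796 g(20,2)=41990 g(20,4)=48450 g(20,6)=38760 g(20,8)=23256 g(20,10)=10659 g(20,12)=3705 g(20,14)=950 g(20,16)=170 g(20,18)=19 g(20,20)=1
t=21: g(21,1)=58786 g(21,3)=90440 g(21,5)=87210 g(21,7)=62016 g(21,9)=33915 g(21,11)=14364 g(21,13)=4655 g(21,15)=1120 g(21,17)=189 g(21,19)=20 g(21,21)=1
t=22: g(22,0)=58786 g(22,2)=149226 g(22,4)=177650 g(22,6)=149226 g(22,8)=95931 g(22,10)=48279 g(22,12)=19019 g(22,14)=5775 g(22,16)=1309 g(22,18)=209 g(22,20)=21 g(22,22)=1
t=23: g(23,1)=208012 g(23,3)=326876 g(23,5)=326876 g(23,7)=245157 g(23,9)=144210 g(23,11)=67298 g(23,13)=24794 g(23,15)=7084 g(23,17)=1518 g(23,19)=230 g(23,21)=22 g(23,23)=1
t=24: g(24,0)=208012 g(24,2)=534888 g(24,4)=653752 g(24,6)=572033 g(24,8)=389367 g(24,10)=211508 g(24,12)=92092 g(24,14)=31878 g(24,16)=8602 g(24,18)=1748 g(24,20)=252 g(24,22)=23 g(24,24)=1
t=25: g(25,1)=742900 g(25,3)=1188640 g(25,5)=1225785 g(25,7)=961400 g(25,9)=600875 g(25,11)=303600 g(25,13)=123970 g(25,15)=40480 g(25,17)=10350 g(25,19)=2000 g(25,21)=275 g(25,23)=24 g(25,25)=1
t=26: g(26,0)=742900 g(26,2)=1931540 g(26,4)=2414425 g(26,6)=2187185 g(26,8)=1562275 g(26,10)=904475 g(26,12)=427570 g(26,14)=164450 g(26,16)=50830 g(26,18)=12350 g(26,20)=2275 g(26,22)=299 g(26,24)=25 g(26,26)=1
Paths never hitting -1: Σ_s g(26,s) = 10400600
Paths hitting -1: 2^26 - 10400600 = 56708264
P = 56708264/67108864 = 7088533/8388608

Answer: 7088533/8388608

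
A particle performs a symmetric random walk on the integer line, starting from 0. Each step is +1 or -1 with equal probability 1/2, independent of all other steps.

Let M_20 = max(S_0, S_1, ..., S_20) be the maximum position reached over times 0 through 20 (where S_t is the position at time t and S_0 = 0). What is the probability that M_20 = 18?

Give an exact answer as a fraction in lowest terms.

Let M_20 = max(S_0,...,S_20). Use the reflection principle: for j ≥ 1, #{paths with M_20 ≥ j} = #{S_20 ≥ j} + #{S_20 ≥ j+1}.
By reflection, #{M_20 ≥ 18} = #{S_20 ≥ 18} + #{S_20 ≥ 19} = 21 + 1 = 22.
#{M_20 ≥ 19} = #{S_20 ≥ 19} + #{S_20 ≥ 20} = 1 + 1 = 2.
#{M_20 = 18} = 22 - 2 = 20.
P(M_20 = 18) = 20/1048576 = 5/262144

Answer: 5/262144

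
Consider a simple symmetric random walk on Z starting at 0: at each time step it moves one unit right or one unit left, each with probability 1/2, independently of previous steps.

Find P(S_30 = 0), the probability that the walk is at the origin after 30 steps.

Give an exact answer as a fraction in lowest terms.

To return to 0 after 30 steps: need exactly 15 steps of +1 and 15 of -1.
Favorable paths: C(30,15) = 155117520
Total paths: 2^30 = 1073741824
P = 155117520/1073741824 = 9694845/67108864

Answer: 9694845/67108864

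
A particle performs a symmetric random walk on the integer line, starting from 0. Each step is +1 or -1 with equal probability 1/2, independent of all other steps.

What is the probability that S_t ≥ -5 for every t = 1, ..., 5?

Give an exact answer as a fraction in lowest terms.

Answer: 1

Derivation:
Let f(t,s) = #length-t paths at position s with S_1..S_t all ≥ -5.
f(t,s) = f(t-1,s-1) + f(t-1,s+1) for s ≥ -5; f(t,s) = 0 for s < -5.
t=0: f(0,0)=1
t=1: f(1,-1)=1 f(1,1)=1
t=2: f(2,-2)=1 f(2,0)=2 f(2,2)=1
t=3: f(3,-3)=1 f(3,-1)=3 f(3,1)=3 f(3,3)=1
t=4: f(4,-4)=1 f(4,-2)=4 f(4,0)=6 f(4,2)=4 f(4,4)=1
t=5: f(5,-5)=1 f(5,-3)=5 f(5,-1)=10 f(5,1)=10 f(5,3)=5 f(5,5)=1
Σ_s f(5,s) = 32
P = 32/32 = 1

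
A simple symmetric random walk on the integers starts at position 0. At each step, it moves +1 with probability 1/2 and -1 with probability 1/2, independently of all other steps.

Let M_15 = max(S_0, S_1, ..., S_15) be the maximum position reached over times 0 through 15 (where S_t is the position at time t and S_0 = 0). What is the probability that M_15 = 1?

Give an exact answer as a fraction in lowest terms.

Let M_15 = max(S_0,...,S_15). Use the reflection principle: for j ≥ 1, #{paths with M_15 ≥ j} = #{S_15 ≥ j} + #{S_15 ≥ j+1}.
By reflection, #{M_15 ≥ 1} = #{S_15 ≥ 1} + #{S_15 ≥ 2} = 16384 + 9949 = 26333.
#{M_15 ≥ 2} = #{S_15 ≥ 2} + #{S_15 ≥ 3} = 9949 + 9949 = 19898.
#{M_15 = 1} = 26333 - 19898 = 6435.
P(M_15 = 1) = 6435/32768 = 6435/32768

Answer: 6435/32768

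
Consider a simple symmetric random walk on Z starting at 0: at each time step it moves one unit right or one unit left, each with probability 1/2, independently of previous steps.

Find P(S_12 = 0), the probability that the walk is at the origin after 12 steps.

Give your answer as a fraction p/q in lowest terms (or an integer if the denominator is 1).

Answer: 231/1024

Derivation:
To return to 0 after 12 steps: need exactly 6 steps of +1 and 6 of -1.
Favorable paths: C(12,6) = 924
Total paths: 2^12 = 4096
P = 924/4096 = 231/1024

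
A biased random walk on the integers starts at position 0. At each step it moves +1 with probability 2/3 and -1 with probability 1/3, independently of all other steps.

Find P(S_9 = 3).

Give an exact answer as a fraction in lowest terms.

To reach position 3 after 9 steps: need 6 steps of +1 and 3 steps of -1.
Number of such sequences: C(9,6) = 84
Each has probability (2/3)^6 · (1/3)^3 = 64/19683
P = 84 · 64/19683 = 1792/6561

Answer: 1792/6561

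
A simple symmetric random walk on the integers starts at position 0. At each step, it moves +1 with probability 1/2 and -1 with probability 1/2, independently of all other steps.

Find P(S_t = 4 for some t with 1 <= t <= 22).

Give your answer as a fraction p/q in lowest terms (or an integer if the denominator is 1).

Count via complement. Let g(t,s) = #length-t paths at position s with S_1..S_t all ≠ 4.
g(t,s) = g(t-1,s-1) + g(t-1,s+1) for s ≠ 4; g(t,4) = 0.
t=0: g(0,0)=1
t=1: g(1,-1)=1 g(1,1)=1
t=2: g(2,-2)=1 g(2,0)=2 g(2,2)=1
t=3: g(3,-3)=1 g(3,-1)=3 g(3,1)=3 g(3,3)=1
t=4: g(4,-4)=1 g(4,-2)=4 g(4,0)=6 g(4,2)=4
t=5: g(5,-5)=1 g(5,-3)=5 g(5,-1)=10 g(5,1)=10 g(5,3)=4
t=6: g(6,-6)=1 g(6,-4)=6 g(6,-2)=15 g(6,0)=20 g(6,2)=14
t=7: g(7,-7)=1 g(7,-5)=7 g(7,-3)=21 g(7,-1)=35 g(7,1)=34 g(7,3)=14
t=8: g(8,-8)=1 g(8,-6)=8 g(8,-4)=28 g(8,-2)=56 g(8,0)=69 g(8,2)=48
t=9: g(9,-9)=1 g(9,-7)=9 g(9,-5)=36 g(9,-3)=84 g(9,-1)=125 g(9,1)=117 g(9,3)=48
t=10: g(10,-10)=1 g(10,-8)=10 g(10,-6)=45 g(10,-4)=120 g(10,-2)=209 g(10,0)=242 g(10,2)=165
t=11: g(11,-11)=1 g(11,-9)=11 g(11,-7)=55 g(11,-5)=165 g(11,-3)=329 g(11,-1)=451 g(11,1)=407 g(11,3)=165
t=12: g(12,-12)=1 g(12,-10)=12 g(12,-8)=66 g(12,-6)=220 g(12,-4)=494 g(12,-2)=780 g(12,0)=858 g(12,2)=572
t=13: g(13,-13)=1 g(13,-11)=13 g(13,-9)=78 g(13,-7)=286 g(13,-5)=714 g(13,-3)=1274 g(13,-1)=1638 g(13,1)=1430 g(13,3)=572
t=14: g(14,-14)=1 g(14,-12)=14 g(14,-10)=91 g(14,-8)=364 g(14,-6)=1000 g(14,-4)=1988 g(14,-2)=2912 g(14,0)=3068 g(14,2)=2002
t=15: g(15,-15)=1 g(15,-13)=15 g(15,-11)=105 g(15,-9)=455 g(15,-7)=1364 g(15,-5)=2988 g(15,-3)=4900 g(15,-1)=5980 g(15,1)=5070 g(15,3)=2002
t=16: g(16,-16)=1 g(16,-14)=16 g(16,-12)=120 g(16,-10)=560 g(16,-8)=1819 g(16,-6)=4352 g(16,-4)=7888 g(16,-2)=10880 g(16,0)=11050 g(16,2)=7072
t=17: g(17,-17)=1 g(17,-15)=17 g(17,-13)=136 g(17,-11)=680 g(17,-9)=2379 g(17,-7)=6171 g(17,-5)=12240 g(17,-3)=18768 g(17,-1)=21930 g(17,1)=18122 g(17,3)=7072
t=18: g(18,-18)=1 g(18,-16)=18 g(18,-14)=153 g(18,-12)=816 g(18,-10)=3059 g(18,-8)=8550 g(18,-6)=18411 g(18,-4)=31008 g(18,-2)=40698 g(18,0)=40052 g(18,2)=25194
t=19: g(19,-19)=1 g(19,-17)=19 g(19,-15)=171 g(19,-13)=969 g(19,-11)=3875 g(19,-9)=11609 g(19,-7)=26961 g(19,-5)=49419 g(19,-3)=71706 g(19,-1)=80750 g(19,1)=65246 g(19,3)=25194
t=20: g(20,-20)=1 g(20,-18)=20 g(20,-16)=190 g(20,-14)=1140 g(20,-12)=4844 g(20,-10)=15484 g(20,-8)=38570 g(20,-6)=76380 g(20,-4)=121125 g(20,-2)=152456 g(20,0)=145996 g(20,2)=90440
t=21: g(21,-21)=1 g(21,-19)=21 g(21,-17)=210 g(21,-15)=1330 g(21,-13)=5984 g(21,-11)=20328 g(21,-9)=54054 g(21,-7)=114950 g(21,-5)=197505 g(21,-3)=273581 g(21,-1)=298452 g(21,1)=236436 g(21,3)=90440
t=22: g(22,-22)=1 g(22,-20)=22 g(22,-18)=231 g(22,-16)=1540 g(22,-14)=7314 g(22,-12)=26312 g(22,-10)=74382 g(22,-8)=169004 g(22,-6)=312455 g(22,-4)=471086 g(22,-2)=572033 g(22,0)=534888 g(22,2)=326876
Paths never hitting 4: Σ_s g(22,s) = 2496144
Paths hitting 4: 2^22 - 2496144 = 1698160
P = 1698160/4194304 = 106135/262144

Answer: 106135/262144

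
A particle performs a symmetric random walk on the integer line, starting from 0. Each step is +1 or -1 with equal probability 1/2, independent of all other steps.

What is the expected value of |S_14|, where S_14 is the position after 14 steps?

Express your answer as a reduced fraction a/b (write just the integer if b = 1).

Answer: 3003/1024

Derivation:
S_14 takes values m ≡ 0 (mod 2) with |m| ≤ 14; P(S_14=m) = C(14,(14+m)/2)/2^14.
Total paths: 2^14 = 16384
Distribution: P(S=-14)=1/16384, P(S=-12)=14/16384, P(S=-10)=91/16384, P(S=-8)=364/16384, P(S=-6)=1001/16384, P(S=-4)=2002/16384, P(S=-2)=3003/16384, P(S=0)=3432/16384, P(S=2)=3003/16384, P(S=4)=2002/16384, P(S=6)=1001/16384, P(S=8)=364/16384, P(S=10)=91/16384, P(S=12)=14/16384, P(S=14)=1/16384
E[|S_14|] = Σ_m |m|·P(S_14=m) = 48048/16384 = 3003/1024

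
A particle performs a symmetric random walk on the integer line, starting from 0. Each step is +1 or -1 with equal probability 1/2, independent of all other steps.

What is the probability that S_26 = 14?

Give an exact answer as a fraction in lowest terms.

To reach position 14 after 26 steps: need 20 steps of +1 and 6 of -1.
Favorable paths: C(26,20) = 230230
Total paths: 2^26 = 67108864
P = 230230/67108864 = 115115/33554432

Answer: 115115/33554432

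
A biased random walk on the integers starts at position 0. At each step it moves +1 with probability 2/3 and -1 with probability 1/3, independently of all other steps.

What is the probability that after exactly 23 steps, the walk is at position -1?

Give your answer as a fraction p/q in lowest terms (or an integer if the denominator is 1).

To reach position -1 after 23 steps: need 11 steps of +1 and 12 steps of -1.
Number of such sequences: C(23,11) = 1352078
Each has probability (2/3)^11 · (1/3)^12 = 2048/94143178827
P = 1352078 · 2048/94143178827 = 2769055744/94143178827

Answer: 2769055744/94143178827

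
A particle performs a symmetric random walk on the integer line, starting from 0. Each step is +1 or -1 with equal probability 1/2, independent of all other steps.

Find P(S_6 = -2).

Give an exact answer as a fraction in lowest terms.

To reach position -2 after 6 steps: need 2 steps of +1 and 4 of -1.
Favorable paths: C(6,2) = 15
Total paths: 2^6 = 64
P = 15/64 = 15/64

Answer: 15/64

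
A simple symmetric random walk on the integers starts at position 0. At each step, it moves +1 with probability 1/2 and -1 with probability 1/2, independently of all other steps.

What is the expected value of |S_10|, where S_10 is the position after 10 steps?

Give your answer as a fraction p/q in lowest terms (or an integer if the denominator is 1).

Answer: 315/128

Derivation:
S_10 takes values m ≡ 0 (mod 2) with |m| ≤ 10; P(S_10=m) = C(10,(10+m)/2)/2^10.
Total paths: 2^10 = 1024
Distribution: P(S=-10)=1/1024, P(S=-8)=10/1024, P(S=-6)=45/1024, P(S=-4)=120/1024, P(S=-2)=210/1024, P(S=0)=252/1024, P(S=2)=210/1024, P(S=4)=120/1024, P(S=6)=45/1024, P(S=8)=10/1024, P(S=10)=1/1024
E[|S_10|] = Σ_m |m|·P(S_10=m) = 2520/1024 = 315/128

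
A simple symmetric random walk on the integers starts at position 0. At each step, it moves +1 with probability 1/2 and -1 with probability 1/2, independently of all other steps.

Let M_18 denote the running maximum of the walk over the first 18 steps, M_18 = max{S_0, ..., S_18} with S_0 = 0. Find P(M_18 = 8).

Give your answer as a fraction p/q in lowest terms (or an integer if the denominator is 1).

Answer: 1071/32768

Derivation:
Let M_18 = max(S_0,...,S_18). Use the reflection principle: for j ≥ 1, #{paths with M_18 ≥ j} = #{S_18 ≥ j} + #{S_18 ≥ j+1}.
By reflection, #{M_18 ≥ 8} = #{S_18 ≥ 8} + #{S_18 ≥ 9} = 12616 + 4048 = 16664.
#{M_18 ≥ 9} = #{S_18 ≥ 9} + #{S_18 ≥ 10} = 4048 + 4048 = 8096.
#{M_18 = 8} = 16664 - 8096 = 8568.
P(M_18 = 8) = 8568/262144 = 1071/32768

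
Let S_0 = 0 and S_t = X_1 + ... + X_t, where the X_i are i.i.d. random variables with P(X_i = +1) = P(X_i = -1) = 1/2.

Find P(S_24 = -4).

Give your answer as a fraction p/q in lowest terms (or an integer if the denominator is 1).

To reach position -4 after 24 steps: need 10 steps of +1 and 14 of -1.
Favorable paths: C(24,10) = 1961256
Total paths: 2^24 = 16777216
P = 1961256/16777216 = 245157/2097152

Answer: 245157/2097152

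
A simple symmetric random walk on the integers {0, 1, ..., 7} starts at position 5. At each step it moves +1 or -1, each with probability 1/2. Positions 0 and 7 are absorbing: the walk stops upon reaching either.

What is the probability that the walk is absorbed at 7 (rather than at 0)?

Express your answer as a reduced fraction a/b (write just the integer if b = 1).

Answer: 5/7

Derivation:
Symmetric walk (p = 1/2): the harmonic-function argument gives P(hit 7 before 0 | start at 5) = a/N.
P = 5/7 = 5/7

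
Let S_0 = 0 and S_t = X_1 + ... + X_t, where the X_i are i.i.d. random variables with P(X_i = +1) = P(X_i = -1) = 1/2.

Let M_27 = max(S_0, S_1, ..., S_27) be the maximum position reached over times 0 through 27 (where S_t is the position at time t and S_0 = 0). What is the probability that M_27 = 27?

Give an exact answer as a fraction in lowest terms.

Let M_27 = max(S_0,...,S_27). Use the reflection principle: for j ≥ 1, #{paths with M_27 ≥ j} = #{S_27 ≥ j} + #{S_27 ≥ j+1}.
By reflection, #{M_27 ≥ 27} = #{S_27 ≥ 27} + #{S_27 ≥ 28} = 1 + 0 = 1.
#{M_27 ≥ 28} = #{S_27 ≥ 28} + #{S_27 ≥ 29} = 0 + 0 = 0.
#{M_27 = 27} = 1 - 0 = 1.
P(M_27 = 27) = 1/134217728 = 1/134217728

Answer: 1/134217728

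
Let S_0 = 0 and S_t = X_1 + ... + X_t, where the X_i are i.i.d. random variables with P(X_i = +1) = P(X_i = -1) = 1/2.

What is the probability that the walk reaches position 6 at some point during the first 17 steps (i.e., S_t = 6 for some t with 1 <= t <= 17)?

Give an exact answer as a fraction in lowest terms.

Answer: 4701/32768

Derivation:
Count via complement. Let g(t,s) = #length-t paths at position s with S_1..S_t all ≠ 6.
g(t,s) = g(t-1,s-1) + g(t-1,s+1) for s ≠ 6; g(t,6) = 0.
t=0: g(0,0)=1
t=1: g(1,-1)=1 g(1,1)=1
t=2: g(2,-2)=1 g(2,0)=2 g(2,2)=1
t=3: g(3,-3)=1 g(3,-1)=3 g(3,1)=3 g(3,3)=1
t=4: g(4,-4)=1 g(4,-2)=4 g(4,0)=6 g(4,2)=4 g(4,4)=1
t=5: g(5,-5)=1 g(5,-3)=5 g(5,-1)=10 g(5,1)=10 g(5,3)=5 g(5,5)=1
t=6: g(6,-6)=1 g(6,-4)=6 g(6,-2)=15 g(6,0)=20 g(6,2)=15 g(6,4)=6
t=7: g(7,-7)=1 g(7,-5)=7 g(7,-3)=21 g(7,-1)=35 g(7,1)=35 g(7,3)=21 g(7,5)=6
t=8: g(8,-8)=1 g(8,-6)=8 g(8,-4)=28 g(8,-2)=56 g(8,0)=70 g(8,2)=56 g(8,4)=27
t=9: g(9,-9)=1 g(9,-7)=9 g(9,-5)=36 g(9,-3)=84 g(9,-1)=126 g(9,1)=126 g(9,3)=83 g(9,5)=27
t=10: g(10,-10)=1 g(10,-8)=10 g(10,-6)=45 g(10,-4)=120 g(10,-2)=210 g(10,0)=252 g(10,2)=209 g(10,4)=110
t=11: g(11,-11)=1 g(11,-9)=11 g(11,-7)=55 g(11,-5)=165 g(11,-3)=330 g(11,-1)=462 g(11,1)=461 g(11,3)=319 g(11,5)=110
t=12: g(12,-12)=1 g(12,-10)=12 g(12,-8)=66 g(12,-6)=220 g(12,-4)=495 g(12,-2)=792 g(12,0)=923 g(12,2)=780 g(12,4)=429
t=13: g(13,-13)=1 g(13,-11)=13 g(13,-9)=78 g(13,-7)=286 g(13,-5)=715 g(13,-3)=1287 g(13,-1)=1715 g(13,1)=1703 g(13,3)=1209 g(13,5)=429
t=14: g(14,-14)=1 g(14,-12)=14 g(14,-10)=91 g(14,-8)=364 g(14,-6)=1001 g(14,-4)=2002 g(14,-2)=3002 g(14,0)=3418 g(14,2)=2912 g(14,4)=1638
t=15: g(15,-15)=1 g(15,-13)=15 g(15,-11)=105 g(15,-9)=455 g(15,-7)=1365 g(15,-5)=3003 g(15,-3)=5004 g(15,-1)=6420 g(15,1)=6330 g(15,3)=4550 g(15,5)=1638
t=16: g(16,-16)=1 g(16,-14)=16 g(16,-12)=120 g(16,-10)=560 g(16,-8)=1820 g(16,-6)=4368 g(16,-4)=8007 g(16,-2)=11424 g(16,0)=12750 g(16,2)=10880 g(16,4)=6188
t=17: g(17,-17)=1 g(17,-15)=17 g(17,-13)=136 g(17,-11)=680 g(17,-9)=2380 g(17,-7)=6188 g(17,-5)=12375 g(17,-3)=19431 g(17,-1)=24174 g(17,1)=23630 g(17,3)=17068 g(17,5)=6188
Paths never hitting 6: Σ_s g(17,s) = 112268
Paths hitting 6: 2^17 - 112268 = 18804
P = 18804/131072 = 4701/32768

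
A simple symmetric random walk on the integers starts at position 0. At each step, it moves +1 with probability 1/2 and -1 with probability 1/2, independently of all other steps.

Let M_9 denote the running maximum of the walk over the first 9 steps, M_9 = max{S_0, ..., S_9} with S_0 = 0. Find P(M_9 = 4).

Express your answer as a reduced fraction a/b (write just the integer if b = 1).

Let M_9 = max(S_0,...,S_9). Use the reflection principle: for j ≥ 1, #{paths with M_9 ≥ j} = #{S_9 ≥ j} + #{S_9 ≥ j+1}.
By reflection, #{M_9 ≥ 4} = #{S_9 ≥ 4} + #{S_9 ≥ 5} = 46 + 46 = 92.
#{M_9 ≥ 5} = #{S_9 ≥ 5} + #{S_9 ≥ 6} = 46 + 10 = 56.
#{M_9 = 4} = 92 - 56 = 36.
P(M_9 = 4) = 36/512 = 9/128

Answer: 9/128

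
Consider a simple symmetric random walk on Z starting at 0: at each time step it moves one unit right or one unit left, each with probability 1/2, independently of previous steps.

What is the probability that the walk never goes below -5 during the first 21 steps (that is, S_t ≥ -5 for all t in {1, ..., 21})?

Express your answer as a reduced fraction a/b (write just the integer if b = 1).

Let f(t,s) = #length-t paths at position s with S_1..S_t all ≥ -5.
f(t,s) = f(t-1,s-1) + f(t-1,s+1) for s ≥ -5; f(t,s) = 0 for s < -5.
t=0: f(0,0)=1
t=1: f(1,-1)=1 f(1,1)=1
t=2: f(2,-2)=1 f(2,0)=2 f(2,2)=1
t=3: f(3,-3)=1 f(3,-1)=3 f(3,1)=3 f(3,3)=1
t=4: f(4,-4)=1 f(4,-2)=4 f(4,0)=6 f(4,2)=4 f(4,4)=1
t=5: f(5,-5)=1 f(5,-3)=5 f(5,-1)=10 f(5,1)=10 f(5,3)=5 f(5,5)=1
t=6: f(6,-4)=6 f(6,-2)=15 f(6,0)=20 f(6,2)=15 f(6,4)=6 f(6,6)=1
t=7: f(7,-5)=6 f(7,-3)=21 f(7,-1)=35 f(7,1)=35 f(7,3)=21 f(7,5)=7 f(7,7)=1
t=8: f(8,-4)=27 f(8,-2)=56 f(8,0)=70 f(8,2)=56 f(8,4)=28 f(8,6)=8 f(8,8)=1
t=9: f(9,-5)=27 f(9,-3)=83 f(9,-1)=126 f(9,1)=126 f(9,3)=84 f(9,5)=36 f(9,7)=9 f(9,9)=1
t=10: f(10,-4)=110 f(10,-2)=209 f(10,0)=252 f(10,2)=210 f(10,4)=120 f(10,6)=45 f(10,8)=10 f(10,10)=1
t=11: f(11,-5)=110 f(11,-3)=319 f(11,-1)=461 f(11,1)=462 f(11,3)=330 f(11,5)=165 f(11,7)=55 f(11,9)=11 f(11,11)=1
t=12: f(12,-4)=429 f(12,-2)=780 f(12,0)=923 f(12,2)=792 f(12,4)=495 f(12,6)=220 f(12,8)=66 f(12,10)=12 f(12,12)=1
t=13: f(13,-5)=429 f(13,-3)=1209 f(13,-1)=1703 f(13,1)=1715 f(13,3)=1287 f(13,5)=715 f(13,7)=286 f(13,9)=78 f(13,11)=13 f(13,13)=1
t=14: f(14,-4)=1638 f(14,-2)=2912 f(14,0)=3418 f(14,2)=3002 f(14,4)=2002 f(14,6)=1001 f(14,8)=364 f(14,10)=91 f(14,12)=14 f(14,14)=1
t=15: f(15,-5)=1638 f(15,-3)=4550 f(15,-1)=6330 f(15,1)=6420 f(15,3)=5004 f(15,5)=3003 f(15,7)=1365 f(15,9)=455 f(15,11)=105 f(15,13)=15 f(15,15)=1
t=16: f(16,-4)=6188 f(16,-2)=10880 f(16,0)=12750 f(16,2)=11424 f(16,4)=8007 f(16,6)=4368 f(16,8)=1820 f(16,10)=560 f(16,12)=120 f(16,14)=16 f(16,16)=1
t=17: f(17,-5)=6188 f(17,-3)=17068 f(17,-1)=23630 f(17,1)=24174 f(17,3)=19431 f(17,5)=12375 f(17,7)=6188 f(17,9)=2380 f(17,11)=680 f(17,13)=136 f(17,15)=17 f(17,17)=1
t=18: f(18,-4)=23256 f(18,-2)=40698 f(18,0)=47804 f(18,2)=43605 f(18,4)=31806 f(18,6)=18563 f(18,8)=8568 f(18,10)=3060 f(18,12)=816 f(18,14)=153 f(18,16)=18 f(18,18)=1
t=19: f(19,-5)=23256 f(19,-3)=63954 f(19,-1)=88502 f(19,1)=91409 f(19,3)=75411 f(19,5)=50369 f(19,7)=27131 f(19,9)=11628 f(19,11)=3876 f(19,13)=969 f(19,15)=171 f(19,17)=19 f(19,19)=1
t=20: f(20,-4)=87210 f(20,-2)=152456 f(20,0)=179911 f(20,2)=166820 f(20,4)=125780 f(20,6)=77500 f(20,8)=38759 f(20,10)=15504 f(20,12)=4845 f(20,14)=1140 f(20,16)=190 f(20,18)=20 f(20,20)=1
t=21: f(21,-5)=87210 f(21,-3)=239666 f(21,-1)=332367 f(21,1)=346731 f(21,3)=292600 f(21,5)=203280 f(21,7)=116259 f(21,9)=54263 f(21,11)=20349 f(21,13)=5985 f(21,15)=1330 f(21,17)=210 f(21,19)=21 f(21,21)=1
Σ_s f(21,s) = 1700272
P = 1700272/2097152 = 106267/131072

Answer: 106267/131072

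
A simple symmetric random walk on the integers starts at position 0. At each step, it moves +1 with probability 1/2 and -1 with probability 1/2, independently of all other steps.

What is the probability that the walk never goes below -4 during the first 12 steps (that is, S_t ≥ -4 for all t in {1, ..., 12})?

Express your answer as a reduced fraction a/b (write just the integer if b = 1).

Answer: 1749/2048

Derivation:
Let f(t,s) = #length-t paths at position s with S_1..S_t all ≥ -4.
f(t,s) = f(t-1,s-1) + f(t-1,s+1) for s ≥ -4; f(t,s) = 0 for s < -4.
t=0: f(0,0)=1
t=1: f(1,-1)=1 f(1,1)=1
t=2: f(2,-2)=1 f(2,0)=2 f(2,2)=1
t=3: f(3,-3)=1 f(3,-1)=3 f(3,1)=3 f(3,3)=1
t=4: f(4,-4)=1 f(4,-2)=4 f(4,0)=6 f(4,2)=4 f(4,4)=1
t=5: f(5,-3)=5 f(5,-1)=10 f(5,1)=10 f(5,3)=5 f(5,5)=1
t=6: f(6,-4)=5 f(6,-2)=15 f(6,0)=20 f(6,2)=15 f(6,4)=6 f(6,6)=1
t=7: f(7,-3)=20 f(7,-1)=35 f(7,1)=35 f(7,3)=21 f(7,5)=7 f(7,7)=1
t=8: f(8,-4)=20 f(8,-2)=55 f(8,0)=70 f(8,2)=56 f(8,4)=28 f(8,6)=8 f(8,8)=1
t=9: f(9,-3)=75 f(9,-1)=125 f(9,1)=126 f(9,3)=84 f(9,5)=36 f(9,7)=9 f(9,9)=1
t=10: f(10,-4)=75 f(10,-2)=200 f(10,0)=251 f(10,2)=210 f(10,4)=120 f(10,6)=45 f(10,8)=10 f(10,10)=1
t=11: f(11,-3)=275 f(11,-1)=451 f(11,1)=461 f(11,3)=330 f(11,5)=165 f(11,7)=55 f(11,9)=11 f(11,11)=1
t=12: f(12,-4)=275 f(12,-2)=726 f(12,0)=912 f(12,2)=791 f(12,4)=495 f(12,6)=220 f(12,8)=66 f(12,10)=12 f(12,12)=1
Σ_s f(12,s) = 3498
P = 3498/4096 = 1749/2048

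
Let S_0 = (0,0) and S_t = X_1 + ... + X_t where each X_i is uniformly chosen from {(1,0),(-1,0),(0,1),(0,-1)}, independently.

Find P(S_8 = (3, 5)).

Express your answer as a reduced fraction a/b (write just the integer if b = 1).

Let h be the number of horizontal steps (so 8-h are vertical). To end at (3,5) need (h+3)/2 right-steps and ((8-h)+5)/2 up-steps.
Sum over h with 3 ≤ h ≤ 3, h ≡ 1 (mod 2), 8-h ≡ 1 (mod 2):
h=3: C(8,3)·C(3,3)·C(5,5) = 56·1·1 = 56
Total favorable: 56
Total paths: 4^8 = 65536
P = 56/65536 = 7/8192

Answer: 7/8192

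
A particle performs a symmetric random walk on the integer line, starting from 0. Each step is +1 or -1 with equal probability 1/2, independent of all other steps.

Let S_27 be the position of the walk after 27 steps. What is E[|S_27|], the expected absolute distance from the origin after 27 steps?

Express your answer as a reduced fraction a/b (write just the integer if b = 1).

S_27 takes values m ≡ 1 (mod 2) with |m| ≤ 27; P(S_27=m) = C(27,(27+m)/2)/2^27.
Total paths: 2^27 = 134217728
Distribution: P(S=-27)=1/134217728, P(S=-25)=27/134217728, P(S=-23)=351/134217728, P(S=-21)=2925/134217728, P(S=-19)=17550/134217728, P(S=-17)=80730/134217728, P(S=-15)=296010/134217728, P(S=-13)=888030/134217728, P(S=-11)=2220075/134217728, P(S=-9)=4686825/134217728, P(S=-7)=8436285/134217728, P(S=-5)=13037895/134217728, P(S=-3)=17383860/134217728, P(S=-1)=20058300/134217728, P(S=1)=20058300/134217728, P(S=3)=17383860/134217728, P(S=5)=13037895/134217728, P(S=7)=8436285/134217728, P(S=9)=4686825/134217728, P(S=11)=2220075/134217728, P(S=13)=888030/134217728, P(S=15)=296010/134217728, P(S=17)=80730/134217728, P(S=19)=17550/134217728, P(S=21)=2925/134217728, P(S=23)=351/134217728, P(S=25)=27/134217728, P(S=27)=1/134217728
E[|S_27|] = Σ_m |m|·P(S_27=m) = 561632400/134217728 = 35102025/8388608

Answer: 35102025/8388608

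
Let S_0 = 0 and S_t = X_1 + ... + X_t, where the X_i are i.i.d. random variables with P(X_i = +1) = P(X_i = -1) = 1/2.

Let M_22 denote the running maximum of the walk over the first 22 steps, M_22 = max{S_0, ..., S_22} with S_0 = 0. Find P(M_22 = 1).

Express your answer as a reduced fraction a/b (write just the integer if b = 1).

Answer: 323323/2097152

Derivation:
Let M_22 = max(S_0,...,S_22). Use the reflection principle: for j ≥ 1, #{paths with M_22 ≥ j} = #{S_22 ≥ j} + #{S_22 ≥ j+1}.
By reflection, #{M_22 ≥ 1} = #{S_22 ≥ 1} + #{S_22 ≥ 2} = 1744436 + 1744436 = 3488872.
#{M_22 ≥ 2} = #{S_22 ≥ 2} + #{S_22 ≥ 3} = 1744436 + 1097790 = 2842226.
#{M_22 = 1} = 3488872 - 2842226 = 646646.
P(M_22 = 1) = 646646/4194304 = 323323/2097152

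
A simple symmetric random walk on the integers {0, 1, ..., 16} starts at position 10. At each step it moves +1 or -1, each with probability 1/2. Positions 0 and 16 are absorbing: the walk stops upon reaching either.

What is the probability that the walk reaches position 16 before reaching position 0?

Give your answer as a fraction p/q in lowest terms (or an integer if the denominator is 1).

Answer: 5/8

Derivation:
Symmetric walk (p = 1/2): the harmonic-function argument gives P(hit 16 before 0 | start at 10) = a/N.
P = 10/16 = 5/8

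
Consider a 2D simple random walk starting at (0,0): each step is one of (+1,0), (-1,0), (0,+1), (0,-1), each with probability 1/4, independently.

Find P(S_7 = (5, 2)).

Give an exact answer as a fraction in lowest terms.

Let h be the number of horizontal steps (so 7-h are vertical). To end at (5,2) need (h+5)/2 right-steps and ((7-h)+2)/2 up-steps.
Sum over h with 5 ≤ h ≤ 5, h ≡ 1 (mod 2), 7-h ≡ 0 (mod 2):
h=5: C(7,5)·C(5,5)·C(2,2) = 21·1·1 = 21
Total favorable: 21
Total paths: 4^7 = 16384
P = 21/16384 = 21/16384

Answer: 21/16384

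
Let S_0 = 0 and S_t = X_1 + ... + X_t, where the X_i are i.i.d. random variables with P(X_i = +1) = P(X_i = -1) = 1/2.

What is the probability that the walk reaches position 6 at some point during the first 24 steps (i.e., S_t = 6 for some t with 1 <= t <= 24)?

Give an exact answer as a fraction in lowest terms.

Count via complement. Let g(t,s) = #length-t paths at position s with S_1..S_t all ≠ 6.
g(t,s) = g(t-1,s-1) + g(t-1,s+1) for s ≠ 6; g(t,6) = 0.
t=0: g(0,0)=1
t=1: g(1,-1)=1 g(1,1)=1
t=2: g(2,-2)=1 g(2,0)=2 g(2,2)=1
t=3: g(3,-3)=1 g(3,-1)=3 g(3,1)=3 g(3,3)=1
t=4: g(4,-4)=1 g(4,-2)=4 g(4,0)=6 g(4,2)=4 g(4,4)=1
t=5: g(5,-5)=1 g(5,-3)=5 g(5,-1)=10 g(5,1)=10 g(5,3)=5 g(5,5)=1
t=6: g(6,-6)=1 g(6,-4)=6 g(6,-2)=15 g(6,0)=20 g(6,2)=15 g(6,4)=6
t=7: g(7,-7)=1 g(7,-5)=7 g(7,-3)=21 g(7,-1)=35 g(7,1)=35 g(7,3)=21 g(7,5)=6
t=8: g(8,-8)=1 g(8,-6)=8 g(8,-4)=28 g(8,-2)=56 g(8,0)=70 g(8,2)=56 g(8,4)=27
t=9: g(9,-9)=1 g(9,-7)=9 g(9,-5)=36 g(9,-3)=84 g(9,-1)=126 g(9,1)=126 g(9,3)=83 g(9,5)=27
t=10: g(10,-10)=1 g(10,-8)=10 g(10,-6)=45 g(10,-4)=120 g(10,-2)=210 g(10,0)=252 g(10,2)=209 g(10,4)=110
t=11: g(11,-11)=1 g(11,-9)=11 g(11,-7)=55 g(11,-5)=165 g(11,-3)=330 g(11,-1)=462 g(11,1)=461 g(11,3)=319 g(11,5)=110
t=12: g(12,-12)=1 g(12,-10)=12 g(12,-8)=66 g(12,-6)=220 g(12,-4)=495 g(12,-2)=792 g(12,0)=923 g(12,2)=780 g(12,4)=429
t=13: g(13,-13)=1 g(13,-11)=13 g(13,-9)=78 g(13,-7)=286 g(13,-5)=715 g(13,-3)=1287 g(13,-1)=1715 g(13,1)=1703 g(13,3)=1209 g(13,5)=429
t=14: g(14,-14)=1 g(14,-12)=14 g(14,-10)=91 g(14,-8)=364 g(14,-6)=1001 g(14,-4)=2002 g(14,-2)=3002 g(14,0)=3418 g(14,2)=2912 g(14,4)=1638
t=15: g(15,-15)=1 g(15,-13)=15 g(15,-11)=105 g(15,-9)=455 g(15,-7)=1365 g(15,-5)=3003 g(15,-3)=5004 g(15,-1)=6420 g(15,1)=6330 g(15,3)=4550 g(15,5)=1638
t=16: g(16,-16)=1 g(16,-14)=16 g(16,-12)=120 g(16,-10)=560 g(16,-8)=1820 g(16,-6)=4368 g(16,-4)=8007 g(16,-2)=11424 g(16,0)=12750 g(16,2)=10880 g(16,4)=6188
t=17: g(17,-17)=1 g(17,-15)=17 g(17,-13)=136 g(17,-11)=680 g(17,-9)=2380 g(17,-7)=6188 g(17,-5)=12375 g(17,-3)=19431 g(17,-1)=24174 g(17,1)=23630 g(17,3)=17068 g(17,5)=6188
t=18: g(18,-18)=1 g(18,-16)=18 g(18,-14)=153 g(18,-12)=816 g(18,-10)=3060 g(18,-8)=8568 g(18,-6)=18563 g(18,-4)=31806 g(18,-2)=43605 g(18,0)=47804 g(18,2)=40698 g(18,4)=23256
t=19: g(19,-19)=1 g(19,-17)=19 g(19,-15)=171 g(19,-13)=969 g(19,-11)=3876 g(19,-9)=11628 g(19,-7)=27131 g(19,-5)=50369 g(19,-3)=75411 g(19,-1)=91409 g(19,1)=88502 g(19,3)=63954 g(19,5)=23256
t=20: g(20,-20)=1 g(20,-18)=20 g(20,-16)=190 g(20,-14)=1140 g(20,-12)=4845 g(20,-10)=15504 g(20,-8)=38759 g(20,-6)=77500 g(20,-4)=125780 g(20,-2)=166820 g(20,0)=179911 g(20,2)=152456 g(20,4)=87210
t=21: g(21,-21)=1 g(21,-19)=21 g(21,-17)=210 g(21,-15)=1330 g(21,-13)=5985 g(21,-11)=20349 g(21,-9)=54263 g(21,-7)=116259 g(21,-5)=203280 g(21,-3)=292600 g(21,-1)=346731 g(21,1)=332367 g(21,3)=239666 g(21,5)=87210
t=22: g(22,-22)=1 g(22,-20)=22 g(22,-18)=231 g(22,-16)=1540 g(22,-14)=7315 g(22,-12)=26334 g(22,-10)=74612 g(22,-8)=170522 g(22,-6)=319539 g(22,-4)=495880 g(22,-2)=639331 g(22,0)=679098 g(22,2)=572033 g(22,4)=326876
t=23: g(23,-23)=1 g(23,-21)=23 g(23,-19)=253 g(23,-17)=1771 g(23,-15)=8855 g(23,-13)=33649 g(23,-11)=100946 g(23,-9)=245134 g(23,-7)=490061 g(23,-5)=815419 g(23,-3)=1135211 g(23,-1)=1318429 g(23,1)=1251131 g(23,3)=898909 g(23,5)=326876
t=24: g(24,-24)=1 g(24,-22)=24 g(24,-20)=276 g(24,-18)=2024 g(24,-16)=10626 g(24,-14)=42504 g(24,-12)=134595 g(24,-10)=346080 g(24,-8)=735195 g(24,-6)=1305480 g(24,-4)=1950630 g(24,-2)=2453640 g(24,0)=2569560 g(24,2)=2150040 g(24,4)=1225785
Paths never hitting 6: Σ_s g(24,s) = 12926460
Paths hitting 6: 2^24 - 12926460 = 3850756
P = 3850756/16777216 = 962689/4194304

Answer: 962689/4194304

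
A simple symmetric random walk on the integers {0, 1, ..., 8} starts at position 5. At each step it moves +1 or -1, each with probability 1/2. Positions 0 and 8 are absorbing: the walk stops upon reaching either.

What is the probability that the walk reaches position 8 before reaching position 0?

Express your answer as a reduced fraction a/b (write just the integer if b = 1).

Symmetric walk (p = 1/2): the harmonic-function argument gives P(hit 8 before 0 | start at 5) = a/N.
P = 5/8 = 5/8

Answer: 5/8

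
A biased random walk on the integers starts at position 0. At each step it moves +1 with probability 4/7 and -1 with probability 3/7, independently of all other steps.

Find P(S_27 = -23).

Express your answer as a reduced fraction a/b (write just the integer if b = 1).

To reach position -23 after 27 steps: need 2 steps of +1 and 25 steps of -1.
Number of such sequences: C(27,2) = 351
Each has probability (4/7)^2 · (3/7)^25 = 13556617751088/65712362363534280139543
P = 351 · 13556617751088/65712362363534280139543 = 4758372830631888/65712362363534280139543

Answer: 4758372830631888/65712362363534280139543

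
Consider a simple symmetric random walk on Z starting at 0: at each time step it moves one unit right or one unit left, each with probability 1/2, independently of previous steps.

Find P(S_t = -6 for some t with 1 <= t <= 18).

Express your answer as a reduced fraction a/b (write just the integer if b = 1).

Answer: 10949/65536

Derivation:
Count via complement. Let g(t,s) = #length-t paths at position s with S_1..S_t all ≠ -6.
g(t,s) = g(t-1,s-1) + g(t-1,s+1) for s ≠ -6; g(t,-6) = 0.
t=0: g(0,0)=1
t=1: g(1,-1)=1 g(1,1)=1
t=2: g(2,-2)=1 g(2,0)=2 g(2,2)=1
t=3: g(3,-3)=1 g(3,-1)=3 g(3,1)=3 g(3,3)=1
t=4: g(4,-4)=1 g(4,-2)=4 g(4,0)=6 g(4,2)=4 g(4,4)=1
t=5: g(5,-5)=1 g(5,-3)=5 g(5,-1)=10 g(5,1)=10 g(5,3)=5 g(5,5)=1
t=6: g(6,-4)=6 g(6,-2)=15 g(6,0)=20 g(6,2)=15 g(6,4)=6 g(6,6)=1
t=7: g(7,-5)=6 g(7,-3)=21 g(7,-1)=35 g(7,1)=35 g(7,3)=21 g(7,5)=7 g(7,7)=1
t=8: g(8,-4)=27 g(8,-2)=56 g(8,0)=70 g(8,2)=56 g(8,4)=28 g(8,6)=8 g(8,8)=1
t=9: g(9,-5)=27 g(9,-3)=83 g(9,-1)=126 g(9,1)=126 g(9,3)=84 g(9,5)=36 g(9,7)=9 g(9,9)=1
t=10: g(10,-4)=110 g(10,-2)=209 g(10,0)=252 g(10,2)=210 g(10,4)=120 g(10,6)=45 g(10,8)=10 g(10,10)=1
t=11: g(11,-5)=110 g(11,-3)=319 g(11,-1)=461 g(11,1)=462 g(11,3)=330 g(11,5)=165 g(11,7)=55 g(11,9)=11 g(11,11)=1
t=12: g(12,-4)=429 g(12,-2)=780 g(12,0)=923 g(12,2)=792 g(12,4)=495 g(12,6)=220 g(12,8)=66 g(12,10)=12 g(12,12)=1
t=13: g(13,-5)=429 g(13,-3)=1209 g(13,-1)=1703 g(13,1)=1715 g(13,3)=1287 g(13,5)=715 g(13,7)=286 g(13,9)=78 g(13,11)=13 g(13,13)=1
t=14: g(14,-4)=1638 g(14,-2)=2912 g(14,0)=3418 g(14,2)=3002 g(14,4)=2002 g(14,6)=1001 g(14,8)=364 g(14,10)=91 g(14,12)=14 g(14,14)=1
t=15: g(15,-5)=1638 g(15,-3)=4550 g(15,-1)=6330 g(15,1)=6420 g(15,3)=5004 g(15,5)=3003 g(15,7)=1365 g(15,9)=455 g(15,11)=105 g(15,13)=15 g(15,15)=1
t=16: g(16,-4)=6188 g(16,-2)=10880 g(16,0)=12750 g(16,2)=11424 g(16,4)=8007 g(16,6)=4368 g(16,8)=1820 g(16,10)=560 g(16,12)=120 g(16,14)=16 g(16,16)=1
t=17: g(17,-5)=6188 g(17,-3)=17068 g(17,-1)=23630 g(17,1)=24174 g(17,3)=19431 g(17,5)=12375 g(17,7)=6188 g(17,9)=2380 g(17,11)=680 g(17,13)=136 g(17,15)=17 g(17,17)=1
t=18: g(18,-4)=23256 g(18,-2)=40698 g(18,0)=47804 g(18,2)=43605 g(18,4)=31806 g(18,6)=18563 g(18,8)=8568 g(18,10)=3060 g(18,12)=816 g(18,14)=153 g(18,16)=18 g(18,18)=1
Paths never hitting -6: Σ_s g(18,s) = 218348
Paths hitting -6: 2^18 - 218348 = 43796
P = 43796/262144 = 10949/65536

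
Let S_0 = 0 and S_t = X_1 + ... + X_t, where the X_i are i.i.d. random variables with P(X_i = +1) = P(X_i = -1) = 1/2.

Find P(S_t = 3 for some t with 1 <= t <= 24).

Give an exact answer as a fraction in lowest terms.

Count via complement. Let g(t,s) = #length-t paths at position s with S_1..S_t all ≠ 3.
g(t,s) = g(t-1,s-1) + g(t-1,s+1) for s ≠ 3; g(t,3) = 0.
t=0: g(0,0)=1
t=1: g(1,-1)=1 g(1,1)=1
t=2: g(2,-2)=1 g(2,0)=2 g(2,2)=1
t=3: g(3,-3)=1 g(3,-1)=3 g(3,1)=3
t=4: g(4,-4)=1 g(4,-2)=4 g(4,0)=6 g(4,2)=3
t=5: g(5,-5)=1 g(5,-3)=5 g(5,-1)=10 g(5,1)=9
t=6: g(6,-6)=1 g(6,-4)=6 g(6,-2)=15 g(6,0)=19 g(6,2)=9
t=7: g(7,-7)=1 g(7,-5)=7 g(7,-3)=21 g(7,-1)=34 g(7,1)=28
t=8: g(8,-8)=1 g(8,-6)=8 g(8,-4)=28 g(8,-2)=55 g(8,0)=62 g(8,2)=28
t=9: g(9,-9)=1 g(9,-7)=9 g(9,-5)=36 g(9,-3)=83 g(9,-1)=117 g(9,1)=90
t=10: g(10,-10)=1 g(10,-8)=10 g(10,-6)=45 g(10,-4)=119 g(10,-2)=200 g(10,0)=207 g(10,2)=90
t=11: g(11,-11)=1 g(11,-9)=11 g(11,-7)=55 g(11,-5)=164 g(11,-3)=319 g(11,-1)=407 g(11,1)=297
t=12: g(12,-12)=1 g(12,-10)=12 g(12,-8)=66 g(12,-6)=219 g(12,-4)=483 g(12,-2)=726 g(12,0)=704 g(12,2)=297
t=13: g(13,-13)=1 g(13,-11)=13 g(13,-9)=78 g(13,-7)=285 g(13,-5)=702 g(13,-3)=1209 g(13,-1)=1430 g(13,1)=1001
t=14: g(14,-14)=1 g(14,-12)=14 g(14,-10)=91 g(14,-8)=363 g(14,-6)=987 g(14,-4)=1911 g(14,-2)=2639 g(14,0)=2431 g(14,2)=1001
t=15: g(15,-15)=1 g(15,-13)=15 g(15,-11)=105 g(15,-9)=454 g(15,-7)=1350 g(15,-5)=2898 g(15,-3)=4550 g(15,-1)=5070 g(15,1)=3432
t=16: g(16,-16)=1 g(16,-14)=16 g(16,-12)=120 g(16,-10)=559 g(16,-8)=1804 g(16,-6)=4248 g(16,-4)=7448 g(16,-2)=9620 g(16,0)=8502 g(16,2)=3432
t=17: g(17,-17)=1 g(17,-15)=17 g(17,-13)=136 g(17,-11)=679 g(17,-9)=2363 g(17,-7)=6052 g(17,-5)=11696 g(17,-3)=17068 g(17,-1)=18122 g(17,1)=11934
t=18: g(18,-18)=1 g(18,-16)=18 g(18,-14)=153 g(18,-12)=815 g(18,-10)=3042 g(18,-8)=8415 g(18,-6)=17748 g(18,-4)=28764 g(18,-2)=35190 g(18,0)=30056 g(18,2)=11934
t=19: g(19,-19)=1 g(19,-17)=19 g(19,-15)=171 g(19,-13)=968 g(19,-11)=3857 g(19,-9)=11457 g(19,-7)=26163 g(19,-5)=46512 g(19,-3)=63954 g(19,-1)=65246 g(19,1)=41990
t=20: g(20,-20)=1 g(20,-18)=20 g(20,-16)=190 g(20,-14)=1139 g(20,-12)=4825 g(20,-10)=15314 g(20,-8)=37620 g(20,-6)=72675 g(20,-4)=110466 g(20,-2)=129200 g(20,0)=107236 g(20,2)=41990
t=21: g(21,-21)=1 g(21,-19)=21 g(21,-17)=210 g(21,-15)=1329 g(21,-13)=5964 g(21,-11)=20139 g(21,-9)=52934 g(21,-7)=110295 g(21,-5)=183141 g(21,-3)=239666 g(21,-1)=236436 g(21,1)=149226
t=22: g(22,-22)=1 g(22,-20)=22 g(22,-18)=231 g(22,-16)=1539 g(22,-14)=7293 g(22,-12)=26103 g(22,-10)=73073 g(22,-8)=163229 g(22,-6)=293436 g(22,-4)=422807 g(22,-2)=476102 g(22,0)=385662 g(22,2)=149226
t=23: g(23,-23)=1 g(23,-21)=23 g(23,-19)=253 g(23,-17)=1770 g(23,-15)=8832 g(23,-13)=33396 g(23,-11)=99176 g(23,-9)=236302 g(23,-7)=456665 g(23,-5)=716243 g(23,-3)=898909 g(23,-1)=861764 g(23,1)=534888
t=24: g(24,-24)=1 g(24,-22)=24 g(24,-20)=276 g(24,-18)=2023 g(24,-16)=10602 g(24,-14)=42228 g(24,-12)=132572 g(24,-10)=335478 g(24,-8)=692967 g(24,-6)=1172908 g(24,-4)=1615152 g(24,-2)=1760673 g(24,0)=1396652 g(24,2)=534888
Paths never hitting 3: Σ_s g(24,s) = 7696444
Paths hitting 3: 2^24 - 7696444 = 9080772
P = 9080772/16777216 = 2270193/4194304

Answer: 2270193/4194304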